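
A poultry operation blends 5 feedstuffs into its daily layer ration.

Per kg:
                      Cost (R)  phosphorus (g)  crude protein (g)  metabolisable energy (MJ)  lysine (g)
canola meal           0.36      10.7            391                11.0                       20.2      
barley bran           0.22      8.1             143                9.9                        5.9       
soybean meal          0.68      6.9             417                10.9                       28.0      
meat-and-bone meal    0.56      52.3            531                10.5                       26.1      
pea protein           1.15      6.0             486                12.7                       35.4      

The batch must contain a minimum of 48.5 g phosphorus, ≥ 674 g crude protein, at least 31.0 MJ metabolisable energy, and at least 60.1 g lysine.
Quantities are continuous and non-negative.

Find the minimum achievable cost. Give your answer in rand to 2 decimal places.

Treat it as an LP. Let x1 = kg of canola meal, x2 = kg of barley bran, x3 = kg of soybean meal, x4 = kg of meat-and-bone meal, x5 = kg of pea protein.
min 0.36x1 + 0.22x2 + 0.68x3 + 0.56x4 + 1.15x5 subject to:
  10.7x1 + 8.1x2 + 6.9x3 + 52.3x4 + 6x5 ≥ 48.5   (phosphorus)
  391x1 + 143x2 + 417x3 + 531x4 + 486x5 ≥ 674   (crude protein)
  11x1 + 9.9x2 + 10.9x3 + 10.5x4 + 12.7x5 ≥ 31   (metabolisable energy)
  20.2x1 + 5.9x2 + 28x3 + 26.1x4 + 35.4x5 ≥ 60.1   (lysine)
  x1, x2, x3, x4, x5 ≥ 0.
The minimum-cost mix takes nothing from barley bran, soybean meal, pea protein — only canola meal, meat-and-bone meal. The phosphorus and lysine requirements are met with equality.
Optimal quantities: canola meal = 2.416 kg, meat-and-bone meal = 0.4331 kg.
Cost = 0.36·2.416 + 0.56·0.4331 = 1.1123.

R1.11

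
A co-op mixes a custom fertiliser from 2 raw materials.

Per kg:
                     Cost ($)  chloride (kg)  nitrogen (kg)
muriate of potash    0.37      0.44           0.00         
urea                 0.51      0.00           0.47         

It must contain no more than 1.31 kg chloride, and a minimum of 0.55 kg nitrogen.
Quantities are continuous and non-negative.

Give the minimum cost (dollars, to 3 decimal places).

$0.597

Treat it as an LP. Let x1 = kg of muriate of potash, x2 = kg of urea.
min 0.37x1 + 0.51x2 s.t.:
  0.44x1 ≤ 1.31   (chloride)
  0.47x2 ≥ 0.55   (nitrogen)
  x1, x2 ≥ 0.
At the optimum only urea is positive (muriate of potash = 0). The nitrogen requirement is met with equality.
That vertex is x2 = 1.17.
Total cost: 0.51·1.17 = 0.59670.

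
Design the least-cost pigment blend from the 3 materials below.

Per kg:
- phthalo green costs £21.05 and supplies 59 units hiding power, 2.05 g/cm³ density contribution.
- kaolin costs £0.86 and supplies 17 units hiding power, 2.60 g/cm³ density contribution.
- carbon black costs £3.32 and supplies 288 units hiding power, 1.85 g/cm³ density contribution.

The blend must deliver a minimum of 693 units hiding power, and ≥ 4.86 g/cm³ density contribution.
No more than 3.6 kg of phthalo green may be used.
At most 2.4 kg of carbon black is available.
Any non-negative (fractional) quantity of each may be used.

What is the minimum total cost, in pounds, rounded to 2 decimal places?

Let x1 = kg of phthalo green, x2 = kg of kaolin, x3 = kg of carbon black.
Minimize 21.05x1 + 0.86x2 + 3.32x3 subject to:
  59x1 + 17x2 + 288x3 ≥ 693   (hiding power)
  2.05x1 + 2.6x2 + 1.85x3 ≥ 4.86   (density contribution)
  x1 ≤ 3.6
  x3 ≤ 2.4
  x1, x2, x3 ≥ 0.
The cheapest feasible vertex uses only kaolin, carbon black; phthalo green is not used. The hiding power and density contribution requirements are met with equality.
So kaolin = 0.164 kg, carbon black = 2.397 kg.
Cost = 0.86·0.164 + 3.32·2.397 = 8.0991.

£8.10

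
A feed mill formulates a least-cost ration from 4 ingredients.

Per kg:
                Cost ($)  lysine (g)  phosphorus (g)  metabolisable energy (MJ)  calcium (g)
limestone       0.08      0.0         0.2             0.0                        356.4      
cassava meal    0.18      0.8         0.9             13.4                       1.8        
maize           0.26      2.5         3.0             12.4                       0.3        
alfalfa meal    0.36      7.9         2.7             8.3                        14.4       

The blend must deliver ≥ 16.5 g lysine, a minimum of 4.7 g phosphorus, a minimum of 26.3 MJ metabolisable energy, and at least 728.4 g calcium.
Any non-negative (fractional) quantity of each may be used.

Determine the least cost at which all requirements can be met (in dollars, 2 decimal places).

$1.01

This is a linear program. Let x1 = kg of limestone, x2 = kg of cassava meal, x3 = kg of maize, x4 = kg of alfalfa meal.
Minimise 0.08x1 + 0.18x2 + 0.26x3 + 0.36x4 subject to:
  0.8x2 + 2.5x3 + 7.9x4 ≥ 16.5   (lysine)
  0.2x1 + 0.9x2 + 3x3 + 2.7x4 ≥ 4.7   (phosphorus)
  13.4x2 + 12.4x3 + 8.3x4 ≥ 26.3   (metabolisable energy)
  356.4x1 + 1.8x2 + 0.3x3 + 14.4x4 ≥ 728.4   (calcium)
  x1, x2, x3, x4 ≥ 0.
The minimum-cost mix takes nothing from maize — only limestone, cassava meal, alfalfa meal. There the lysine, metabolisable energy, calcium constraints are tight.
Optimal quantities: limestone = 1.959 kg, cassava meal = 0.7138 kg, alfalfa meal = 2.016 kg.
Cost = 0.08·1.959 + 0.18·0.7138 + 0.36·2.016 = 1.0110.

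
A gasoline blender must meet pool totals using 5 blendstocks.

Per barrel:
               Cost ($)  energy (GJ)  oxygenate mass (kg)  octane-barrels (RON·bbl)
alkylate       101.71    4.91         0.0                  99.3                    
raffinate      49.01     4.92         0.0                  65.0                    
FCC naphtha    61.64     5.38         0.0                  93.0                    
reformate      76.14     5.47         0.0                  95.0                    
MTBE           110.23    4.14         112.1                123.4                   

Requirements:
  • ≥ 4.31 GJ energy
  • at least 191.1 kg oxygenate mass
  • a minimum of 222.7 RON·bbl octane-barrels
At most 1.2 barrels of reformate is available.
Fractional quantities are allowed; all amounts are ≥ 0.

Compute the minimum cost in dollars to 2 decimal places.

Treat it as an LP. Let x1 = barrels of alkylate, x2 = barrels of raffinate, x3 = barrels of FCC naphtha, x4 = barrels of reformate, x5 = barrels of MTBE.
Minimize 101.71x1 + 49.01x2 + 61.64x3 + 76.14x4 + 110.23x5 s.t.:
  4.91x1 + 4.92x2 + 5.38x3 + 5.47x4 + 4.14x5 ≥ 4.31   (energy)
  112.1x5 ≥ 191.1   (oxygenate mass)
  99.3x1 + 65x2 + 93x3 + 95x4 + 123.4x5 ≥ 222.7   (octane-barrels)
  x4 ≤ 1.2
  x1, x2, x3, x4, x5 ≥ 0.
The optimal basis is {FCC naphtha, MTBE}; alkylate, raffinate, reformate drop out. The oxygenate mass and octane-barrels requirements are met with equality.
Solving gives x3 = 0.13265, x5 = 1.7047.
Total cost: 61.64·0.13265 + 110.23·1.7047 = 196.0856.

$196.09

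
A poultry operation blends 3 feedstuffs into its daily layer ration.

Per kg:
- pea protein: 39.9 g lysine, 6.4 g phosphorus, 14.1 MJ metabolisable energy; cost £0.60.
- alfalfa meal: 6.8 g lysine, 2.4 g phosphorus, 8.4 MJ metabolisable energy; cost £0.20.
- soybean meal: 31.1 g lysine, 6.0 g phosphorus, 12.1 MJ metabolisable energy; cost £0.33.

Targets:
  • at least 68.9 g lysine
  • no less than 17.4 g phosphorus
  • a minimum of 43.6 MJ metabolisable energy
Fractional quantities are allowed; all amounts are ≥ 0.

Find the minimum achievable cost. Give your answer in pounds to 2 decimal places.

£1.12

Let x1 = kg of pea protein, x2 = kg of alfalfa meal, x3 = kg of soybean meal.
Minimise 0.6x1 + 0.2x2 + 0.33x3 subject to:
  39.9x1 + 6.8x2 + 31.1x3 ≥ 68.9   (lysine)
  6.4x1 + 2.4x2 + 6x3 ≥ 17.4   (phosphorus)
  14.1x1 + 8.4x2 + 12.1x3 ≥ 43.6   (metabolisable energy)
  x1, x2, x3 ≥ 0.
The minimum-cost mix takes nothing from pea protein — only alfalfa meal, soybean meal. There the phosphorus and metabolisable energy constraints are tight.
Optimal quantities: alfalfa meal = 2.39 kg, soybean meal = 1.944 kg.
Objective = 0.2·2.39 + 0.33·1.944 = 1.1195.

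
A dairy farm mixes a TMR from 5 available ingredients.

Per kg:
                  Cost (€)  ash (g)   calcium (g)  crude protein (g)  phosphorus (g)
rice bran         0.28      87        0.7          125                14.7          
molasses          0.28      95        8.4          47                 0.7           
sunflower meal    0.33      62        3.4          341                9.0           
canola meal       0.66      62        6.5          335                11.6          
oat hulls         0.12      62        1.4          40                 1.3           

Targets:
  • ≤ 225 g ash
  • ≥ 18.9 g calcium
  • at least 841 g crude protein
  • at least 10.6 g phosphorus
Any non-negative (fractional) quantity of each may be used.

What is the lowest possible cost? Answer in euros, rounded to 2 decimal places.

This is a linear program. Let x1 = kg of rice bran, x2 = kg of molasses, x3 = kg of sunflower meal, x4 = kg of canola meal, x5 = kg of oat hulls.
Minimize 0.28x1 + 0.28x2 + 0.33x3 + 0.66x4 + 0.12x5 s.t.:
  87x1 + 95x2 + 62x3 + 62x4 + 62x5 ≤ 225   (ash)
  0.7x1 + 8.4x2 + 3.4x3 + 6.5x4 + 1.4x5 ≥ 18.9   (calcium)
  125x1 + 47x2 + 341x3 + 335x4 + 40x5 ≥ 841   (crude protein)
  14.7x1 + 0.7x2 + 9x3 + 11.6x4 + 1.3x5 ≥ 10.6   (phosphorus)
  x1, x2, x3, x4, x5 ≥ 0.
At the optimum only molasses, sunflower meal, canola meal are positive (rice bran, oat hulls = 0). Binding constraints: ash, calcium, crude protein.
That vertex is x2 = 0.8178, x3 = 1.101, x4 = 1.275.
Hence cost = 0.28·0.8178 + 0.33·1.101 + 0.66·1.275 = €1.4338.

€1.43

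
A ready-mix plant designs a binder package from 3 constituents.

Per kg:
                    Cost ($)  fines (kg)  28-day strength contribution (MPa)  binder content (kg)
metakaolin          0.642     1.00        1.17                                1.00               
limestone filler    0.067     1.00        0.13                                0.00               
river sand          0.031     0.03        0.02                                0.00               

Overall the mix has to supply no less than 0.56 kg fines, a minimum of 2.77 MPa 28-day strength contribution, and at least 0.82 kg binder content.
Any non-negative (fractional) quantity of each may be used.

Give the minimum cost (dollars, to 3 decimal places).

Treat it as an LP. Let x1 = kg of metakaolin, x2 = kg of limestone filler, x3 = kg of river sand.
Minimize 0.642x1 + 0.067x2 + 0.031x3 subject to:
  1x1 + 1x2 + 0.03x3 ≥ 0.56   (fines)
  1.17x1 + 0.13x2 + 0.02x3 ≥ 2.77   (28-day strength contribution)
  1x1 ≥ 0.82   (binder content)
  x1, x2, x3 ≥ 0.
The optimal basis is {metakaolin, limestone filler}; river sand drops out. There the 28-day strength contribution and binder content constraints are tight.
Solving gives x1 = 0.82, x2 = 13.93.
Objective = 0.642·0.82 + 0.067·13.93 = 1.45975.

$1.460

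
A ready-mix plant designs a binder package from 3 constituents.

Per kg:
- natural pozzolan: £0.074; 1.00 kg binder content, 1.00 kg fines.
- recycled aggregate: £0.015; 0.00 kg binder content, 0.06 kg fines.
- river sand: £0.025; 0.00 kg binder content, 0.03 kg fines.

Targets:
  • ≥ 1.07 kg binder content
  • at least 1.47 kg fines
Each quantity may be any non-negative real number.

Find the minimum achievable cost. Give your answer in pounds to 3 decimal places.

This is a linear program. Let x1 = kg of natural pozzolan, x2 = kg of recycled aggregate, x3 = kg of river sand.
Minimize 0.074x1 + 0.015x2 + 0.025x3 with:
  1x1 ≥ 1.07   (binder content)
  1x1 + 0.06x2 + 0.03x3 ≥ 1.47   (fines)
  x1, x2, x3 ≥ 0.
The optimal basis is {natural pozzolan}; recycled aggregate, river sand drop out. Binding constraint: fines.
So natural pozzolan = 1.47 kg.
Total cost: 0.074·1.47 = 0.10878.

£0.109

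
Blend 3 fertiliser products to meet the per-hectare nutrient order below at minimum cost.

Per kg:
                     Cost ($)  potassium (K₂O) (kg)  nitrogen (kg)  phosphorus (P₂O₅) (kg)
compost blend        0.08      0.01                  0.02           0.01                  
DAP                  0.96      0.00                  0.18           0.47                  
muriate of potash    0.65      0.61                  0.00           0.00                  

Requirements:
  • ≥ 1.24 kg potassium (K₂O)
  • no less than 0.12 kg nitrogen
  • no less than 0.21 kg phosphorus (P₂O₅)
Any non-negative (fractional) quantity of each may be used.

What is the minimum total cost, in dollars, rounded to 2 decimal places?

$1.87

Treat it as an LP. Let x1 = kg of compost blend, x2 = kg of DAP, x3 = kg of muriate of potash.
Minimise 0.08x1 + 0.96x2 + 0.65x3 subject to:
  0.01x1 + 0.61x3 ≥ 1.24   (potassium (K₂O))
  0.02x1 + 0.18x2 ≥ 0.12   (nitrogen)
  0.01x1 + 0.47x2 ≥ 0.21   (phosphorus (P₂O₅))
  x1, x2, x3 ≥ 0.
All 3 inputs are positive at the optimum. The potassium (K₂O), nitrogen, phosphorus (P₂O₅) requirements are met with equality.
Optimal quantities: compost blend = 2.447 kg, DAP = 0.3947 kg, muriate of potash = 1.993 kg.
Objective = 0.08·2.447 + 0.96·0.3947 + 0.65·1.993 = 1.8701.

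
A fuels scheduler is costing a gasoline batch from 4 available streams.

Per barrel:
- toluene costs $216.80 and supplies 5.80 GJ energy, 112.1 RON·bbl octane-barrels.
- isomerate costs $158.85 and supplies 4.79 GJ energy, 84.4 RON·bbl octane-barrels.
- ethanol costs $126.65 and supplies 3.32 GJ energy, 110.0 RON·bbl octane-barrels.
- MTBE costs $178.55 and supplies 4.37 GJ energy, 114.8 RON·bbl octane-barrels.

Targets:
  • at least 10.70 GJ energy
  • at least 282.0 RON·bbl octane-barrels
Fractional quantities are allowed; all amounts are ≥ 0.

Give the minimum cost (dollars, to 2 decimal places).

This is a linear program. Let x1 = barrels of toluene, x2 = barrels of isomerate, x3 = barrels of ethanol, x4 = barrels of MTBE.
Minimise 216.8x1 + 158.85x2 + 126.65x3 + 178.55x4 with:
  5.8x1 + 4.79x2 + 3.32x3 + 4.37x4 ≥ 10.7   (energy)
  112.1x1 + 84.4x2 + 110x3 + 114.8x4 ≥ 282   (octane-barrels)
  x1, x2, x3, x4 ≥ 0.
The cheapest feasible vertex uses only isomerate, ethanol; toluene, MTBE are not used. There the energy and octane-barrels constraints are tight.
That vertex is x2 = 0.975954, x3 = 1.81481.
Objective = 158.85·0.975954 + 126.65·1.81481 = 384.8760.

$384.88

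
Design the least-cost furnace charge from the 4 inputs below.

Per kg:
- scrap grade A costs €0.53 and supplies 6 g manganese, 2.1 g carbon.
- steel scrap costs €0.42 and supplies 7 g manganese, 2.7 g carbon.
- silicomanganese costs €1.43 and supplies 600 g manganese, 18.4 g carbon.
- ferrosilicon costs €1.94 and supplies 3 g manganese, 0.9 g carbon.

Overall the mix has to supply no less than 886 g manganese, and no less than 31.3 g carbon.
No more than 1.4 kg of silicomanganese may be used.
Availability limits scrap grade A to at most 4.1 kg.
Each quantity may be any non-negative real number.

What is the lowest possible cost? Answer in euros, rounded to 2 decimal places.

€4.76

Let x1 = kg of scrap grade A, x2 = kg of steel scrap, x3 = kg of silicomanganese, x4 = kg of ferrosilicon.
Minimise 0.53x1 + 0.42x2 + 1.43x3 + 1.94x4 with:
  6x1 + 7x2 + 600x3 + 3x4 ≥ 886   (manganese)
  2.1x1 + 2.7x2 + 18.4x3 + 0.9x4 ≥ 31.3   (carbon)
  x3 ≤ 1.4
  x1 ≤ 4.1
  x1, x2, x3, x4 ≥ 0.
The minimum-cost mix takes nothing from scrap grade A, ferrosilicon — only steel scrap, silicomanganese. Binding constraints: manganese and the silicomanganese cap.
Optimal quantities: steel scrap = 6.571 kg, silicomanganese = 1.4 kg.
Cost = 0.42·6.571 + 1.43·1.4 = 4.7618.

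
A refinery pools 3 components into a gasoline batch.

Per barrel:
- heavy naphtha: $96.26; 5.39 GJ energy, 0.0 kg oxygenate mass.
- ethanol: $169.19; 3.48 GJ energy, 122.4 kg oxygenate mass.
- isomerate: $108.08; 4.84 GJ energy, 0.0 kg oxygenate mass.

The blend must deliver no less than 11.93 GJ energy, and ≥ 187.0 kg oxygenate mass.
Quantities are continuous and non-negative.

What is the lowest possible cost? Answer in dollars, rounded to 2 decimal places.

This is a linear program. Let x1 = barrels of heavy naphtha, x2 = barrels of ethanol, x3 = barrels of isomerate.
Minimise 96.26x1 + 169.19x2 + 108.08x3 subject to:
  5.39x1 + 3.48x2 + 4.84x3 ≥ 11.93   (energy)
  122.4x2 ≥ 187   (oxygenate mass)
  x1, x2, x3 ≥ 0.
The optimal basis is {heavy naphtha, ethanol}; isomerate drops out. Binding constraints: energy and oxygenate mass.
That vertex is x1 = 1.22696, x2 = 1.52778.
Objective = 96.26·1.22696 + 169.19·1.52778 = 376.5923.

$376.59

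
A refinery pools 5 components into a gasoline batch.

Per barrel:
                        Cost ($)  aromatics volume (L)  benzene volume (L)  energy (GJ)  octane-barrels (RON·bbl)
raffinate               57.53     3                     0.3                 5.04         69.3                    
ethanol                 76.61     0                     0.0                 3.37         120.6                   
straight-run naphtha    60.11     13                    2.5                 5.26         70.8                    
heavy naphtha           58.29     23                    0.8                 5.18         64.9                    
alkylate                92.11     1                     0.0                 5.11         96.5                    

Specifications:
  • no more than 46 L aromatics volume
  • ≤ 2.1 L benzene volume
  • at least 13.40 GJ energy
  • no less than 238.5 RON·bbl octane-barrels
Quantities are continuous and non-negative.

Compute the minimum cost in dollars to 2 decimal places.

$180.82

This is a linear program. Let x1 = barrels of raffinate, x2 = barrels of ethanol, x3 = barrels of straight-run naphtha, x4 = barrels of heavy naphtha, x5 = barrels of alkylate.
min 57.53x1 + 76.61x2 + 60.11x3 + 58.29x4 + 92.11x5 subject to:
  3x1 + 13x3 + 23x4 + 1x5 ≤ 46   (aromatics volume)
  0.3x1 + 2.5x3 + 0.8x4 ≤ 2.1   (benzene volume)
  5.04x1 + 3.37x2 + 5.26x3 + 5.18x4 + 5.11x5 ≥ 13.4   (energy)
  69.3x1 + 120.6x2 + 70.8x3 + 64.9x4 + 96.5x5 ≥ 238.5   (octane-barrels)
  x1, x2, x3, x4, x5 ≥ 0.
The cheapest feasible vertex uses only raffinate, ethanol; straight-run naphtha, heavy naphtha, alkylate are not used. Binding constraints: energy and octane-barrels.
Optimal quantities: raffinate = 2.1703 barrels, ethanol = 0.73052 barrels.
Cost = 57.53·2.1703 + 76.61·0.73052 = 180.8225.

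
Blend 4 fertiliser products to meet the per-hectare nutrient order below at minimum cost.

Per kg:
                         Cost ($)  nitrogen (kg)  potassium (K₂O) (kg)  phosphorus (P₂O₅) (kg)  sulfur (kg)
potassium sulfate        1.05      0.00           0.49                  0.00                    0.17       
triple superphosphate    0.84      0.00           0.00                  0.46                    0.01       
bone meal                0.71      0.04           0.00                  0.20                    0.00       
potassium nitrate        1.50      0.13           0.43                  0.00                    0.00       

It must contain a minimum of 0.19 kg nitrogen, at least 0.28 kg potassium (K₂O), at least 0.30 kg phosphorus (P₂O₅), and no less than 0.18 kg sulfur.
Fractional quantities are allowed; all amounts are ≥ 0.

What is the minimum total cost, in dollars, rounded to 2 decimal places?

$3.68

Let x1 = kg of potassium sulfate, x2 = kg of triple superphosphate, x3 = kg of bone meal, x4 = kg of potassium nitrate.
min 1.05x1 + 0.84x2 + 0.71x3 + 1.5x4 s.t.:
  0.04x3 + 0.13x4 ≥ 0.19   (nitrogen)
  0.49x1 + 0.43x4 ≥ 0.28   (potassium (K₂O))
  0.46x2 + 0.2x3 ≥ 0.3   (phosphorus (P₂O₅))
  0.17x1 + 0.01x2 ≥ 0.18   (sulfur)
  x1, x2, x3, x4 ≥ 0.
The optimal basis is {potassium sulfate, bone meal, potassium nitrate}; triple superphosphate drops out. Binding constraints: nitrogen, phosphorus (P₂O₅), sulfur.
So potassium sulfate = 1.059 kg, bone meal = 1.5 kg, potassium nitrate = 1 kg.
Objective = 1.05·1.059 + 0.71·1.5 + 1.5·1 = 3.6770.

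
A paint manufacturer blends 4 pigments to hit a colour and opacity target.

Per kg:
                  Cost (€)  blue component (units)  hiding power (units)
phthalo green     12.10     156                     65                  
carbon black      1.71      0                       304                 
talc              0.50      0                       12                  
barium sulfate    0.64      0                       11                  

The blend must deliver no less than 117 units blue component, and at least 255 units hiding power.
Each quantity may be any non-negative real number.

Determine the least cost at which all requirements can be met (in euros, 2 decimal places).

Let x1 = kg of phthalo green, x2 = kg of carbon black, x3 = kg of talc, x4 = kg of barium sulfate.
min 12.1x1 + 1.71x2 + 0.5x3 + 0.64x4 s.t.:
  156x1 ≥ 117   (blue component)
  65x1 + 304x2 + 12x3 + 11x4 ≥ 255   (hiding power)
  x1, x2, x3, x4 ≥ 0.
The optimal basis is {phthalo green, carbon black}; talc, barium sulfate drop out. Binding constraints: blue component and hiding power.
So phthalo green = 0.75 kg, carbon black = 0.6785 kg.
Hence cost = 12.1·0.75 + 1.71·0.6785 = €10.2352.

€10.24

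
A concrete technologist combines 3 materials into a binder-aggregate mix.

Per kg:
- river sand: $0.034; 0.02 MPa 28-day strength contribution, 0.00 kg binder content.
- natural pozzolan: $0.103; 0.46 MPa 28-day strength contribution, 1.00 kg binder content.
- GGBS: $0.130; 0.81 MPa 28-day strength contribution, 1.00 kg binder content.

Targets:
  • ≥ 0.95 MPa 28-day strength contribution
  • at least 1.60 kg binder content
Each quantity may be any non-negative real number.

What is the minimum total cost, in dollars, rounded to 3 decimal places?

$0.181

Set it up as a linear program. Let x1 = kg of river sand, x2 = kg of natural pozzolan, x3 = kg of GGBS.
Minimise 0.034x1 + 0.103x2 + 0.13x3 with:
  0.02x1 + 0.46x2 + 0.81x3 ≥ 0.95   (28-day strength contribution)
  1x2 + 1x3 ≥ 1.6   (binder content)
  x1, x2, x3 ≥ 0.
The cheapest feasible vertex uses only natural pozzolan, GGBS; river sand is not used. There the 28-day strength contribution and binder content constraints are tight.
Solving gives x2 = 0.9886, x3 = 0.6114.
Cost = 0.103·0.9886 + 0.13·0.6114 = 0.18131.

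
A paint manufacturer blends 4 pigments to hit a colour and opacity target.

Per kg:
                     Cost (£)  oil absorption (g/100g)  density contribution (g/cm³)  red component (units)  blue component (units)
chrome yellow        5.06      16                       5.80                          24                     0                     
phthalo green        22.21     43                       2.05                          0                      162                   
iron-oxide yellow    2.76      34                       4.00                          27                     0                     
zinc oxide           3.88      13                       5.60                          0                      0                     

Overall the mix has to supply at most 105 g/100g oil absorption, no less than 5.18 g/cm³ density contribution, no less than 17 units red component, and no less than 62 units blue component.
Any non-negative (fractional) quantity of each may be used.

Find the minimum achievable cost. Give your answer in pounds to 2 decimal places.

Let x1 = kg of chrome yellow, x2 = kg of phthalo green, x3 = kg of iron-oxide yellow, x4 = kg of zinc oxide.
min 5.06x1 + 22.21x2 + 2.76x3 + 3.88x4 subject to:
  16x1 + 43x2 + 34x3 + 13x4 ≤ 105   (oil absorption)
  5.8x1 + 2.05x2 + 4x3 + 5.6x4 ≥ 5.18   (density contribution)
  24x1 + 27x3 ≥ 17   (red component)
  162x2 ≥ 62   (blue component)
  x1, x2, x3, x4 ≥ 0.
The optimal basis is {phthalo green, iron-oxide yellow}; chrome yellow, zinc oxide drop out. Binding constraints: density contribution and blue component.
That vertex is x2 = 0.3827, x3 = 1.099.
Cost = 22.21·0.3827 + 2.76·1.099 = 11.5330.

£11.53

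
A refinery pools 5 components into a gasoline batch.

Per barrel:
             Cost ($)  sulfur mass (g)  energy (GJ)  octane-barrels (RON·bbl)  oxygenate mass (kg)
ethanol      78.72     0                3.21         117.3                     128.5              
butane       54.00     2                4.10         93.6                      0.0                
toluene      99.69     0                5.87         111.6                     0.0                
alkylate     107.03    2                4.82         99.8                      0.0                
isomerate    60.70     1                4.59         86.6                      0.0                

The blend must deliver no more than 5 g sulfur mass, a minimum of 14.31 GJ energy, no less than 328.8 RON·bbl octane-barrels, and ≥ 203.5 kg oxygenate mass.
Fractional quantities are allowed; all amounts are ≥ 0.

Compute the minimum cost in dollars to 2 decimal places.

Let x1 = barrels of ethanol, x2 = barrels of butane, x3 = barrels of toluene, x4 = barrels of alkylate, x5 = barrels of isomerate.
Minimise 78.72x1 + 54x2 + 99.69x3 + 107.03x4 + 60.7x5 s.t.:
  2x2 + 2x4 + 1x5 ≤ 5   (sulfur mass)
  3.21x1 + 4.1x2 + 5.87x3 + 4.82x4 + 4.59x5 ≥ 14.31   (energy)
  117.3x1 + 93.6x2 + 111.6x3 + 99.8x4 + 86.6x5 ≥ 328.8   (octane-barrels)
  128.5x1 ≥ 203.5   (oxygenate mass)
  x1, x2, x3, x4, x5 ≥ 0.
At the optimum only ethanol, butane are positive (toluene, alkylate, isomerate = 0). The energy and oxygenate mass requirements are met with equality.
Optimal quantities: ethanol = 1.583658 barrels, butane = 2.250356 barrels.
Cost = 78.72·1.583658 + 54·2.250356 = 246.1848.

$246.18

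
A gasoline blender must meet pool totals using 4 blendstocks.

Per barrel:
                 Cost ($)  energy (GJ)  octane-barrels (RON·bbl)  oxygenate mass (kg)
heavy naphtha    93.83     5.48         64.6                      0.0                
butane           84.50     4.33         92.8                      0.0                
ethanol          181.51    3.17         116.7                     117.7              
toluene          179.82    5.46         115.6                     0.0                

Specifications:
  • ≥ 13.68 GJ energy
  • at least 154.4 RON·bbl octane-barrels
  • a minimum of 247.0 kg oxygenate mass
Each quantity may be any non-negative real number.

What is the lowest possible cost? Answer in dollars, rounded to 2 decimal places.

Let x1 = barrels of heavy naphtha, x2 = barrels of butane, x3 = barrels of ethanol, x4 = barrels of toluene.
Minimize 93.83x1 + 84.5x2 + 181.51x3 + 179.82x4 subject to:
  5.48x1 + 4.33x2 + 3.17x3 + 5.46x4 ≥ 13.68   (energy)
  64.6x1 + 92.8x2 + 116.7x3 + 115.6x4 ≥ 154.4   (octane-barrels)
  117.7x3 ≥ 247   (oxygenate mass)
  x1, x2, x3, x4 ≥ 0.
The minimum-cost mix takes nothing from butane, toluene — only heavy naphtha, ethanol. The energy and oxygenate mass requirements are met with equality.
So heavy naphtha = 1.2824 barrels, ethanol = 2.0986 barrels.
Objective = 93.83·1.2824 + 181.51·2.0986 = 501.2445.

$501.24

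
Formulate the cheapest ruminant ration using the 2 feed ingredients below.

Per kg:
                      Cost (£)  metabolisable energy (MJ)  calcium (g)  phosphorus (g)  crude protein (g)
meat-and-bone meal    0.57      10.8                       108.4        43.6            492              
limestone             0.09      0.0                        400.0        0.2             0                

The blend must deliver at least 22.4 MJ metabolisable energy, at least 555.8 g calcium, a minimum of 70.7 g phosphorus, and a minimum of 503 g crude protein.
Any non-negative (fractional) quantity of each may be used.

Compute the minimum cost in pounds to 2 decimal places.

Let x1 = kg of meat-and-bone meal, x2 = kg of limestone.
min 0.57x1 + 0.09x2 s.t.:
  10.8x1 ≥ 22.4   (metabolisable energy)
  108.4x1 + 400x2 ≥ 555.8   (calcium)
  43.6x1 + 0.2x2 ≥ 70.7   (phosphorus)
  492x1 ≥ 503   (crude protein)
  x1, x2 ≥ 0.
Both inputs are positive at the optimum. The metabolisable energy and calcium requirements are met with equality.
That vertex is x1 = 2.074, x2 = 0.8274.
Hence cost = 0.57·2.074 + 0.09·0.8274 = £1.2566.

£1.26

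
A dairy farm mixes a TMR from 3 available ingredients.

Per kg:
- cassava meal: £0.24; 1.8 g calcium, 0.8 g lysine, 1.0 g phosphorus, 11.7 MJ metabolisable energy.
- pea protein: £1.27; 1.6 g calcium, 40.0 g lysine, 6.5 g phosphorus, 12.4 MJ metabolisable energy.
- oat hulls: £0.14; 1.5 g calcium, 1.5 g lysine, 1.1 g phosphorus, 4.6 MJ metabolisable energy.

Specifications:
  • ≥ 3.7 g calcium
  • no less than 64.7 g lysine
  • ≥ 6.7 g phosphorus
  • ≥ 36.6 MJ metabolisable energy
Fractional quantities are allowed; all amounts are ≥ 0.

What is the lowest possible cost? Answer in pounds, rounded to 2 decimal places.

Let x1 = kg of cassava meal, x2 = kg of pea protein, x3 = kg of oat hulls.
Minimize 0.24x1 + 1.27x2 + 0.14x3 s.t.:
  1.8x1 + 1.6x2 + 1.5x3 ≥ 3.7   (calcium)
  0.8x1 + 40x2 + 1.5x3 ≥ 64.7   (lysine)
  1x1 + 6.5x2 + 1.1x3 ≥ 6.7   (phosphorus)
  11.7x1 + 12.4x2 + 4.6x3 ≥ 36.6   (metabolisable energy)
  x1, x2, x3 ≥ 0.
At the optimum only cassava meal, pea protein are positive (oat hulls = 0). The lysine and metabolisable energy requirements are met with equality.
Optimal quantities: cassava meal = 1.445 kg, pea protein = 1.589 kg.
Cost = 0.24·1.445 + 1.27·1.589 = 2.3648.

£2.36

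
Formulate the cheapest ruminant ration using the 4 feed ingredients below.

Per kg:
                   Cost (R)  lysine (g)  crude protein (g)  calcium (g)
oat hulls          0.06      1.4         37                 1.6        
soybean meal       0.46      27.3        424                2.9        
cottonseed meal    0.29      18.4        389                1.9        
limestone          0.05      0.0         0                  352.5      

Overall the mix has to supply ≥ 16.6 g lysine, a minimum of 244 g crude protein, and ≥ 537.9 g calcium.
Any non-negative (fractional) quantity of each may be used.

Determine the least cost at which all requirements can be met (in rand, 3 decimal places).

R0.338

Let x1 = kg of oat hulls, x2 = kg of soybean meal, x3 = kg of cottonseed meal, x4 = kg of limestone.
Minimize 0.06x1 + 0.46x2 + 0.29x3 + 0.05x4 with:
  1.4x1 + 27.3x2 + 18.4x3 ≥ 16.6   (lysine)
  37x1 + 424x2 + 389x3 ≥ 244   (crude protein)
  1.6x1 + 2.9x2 + 1.9x3 + 352.5x4 ≥ 537.9   (calcium)
  x1, x2, x3, x4 ≥ 0.
The cheapest feasible vertex uses only cottonseed meal, limestone; oat hulls, soybean meal are not used. The lysine and calcium requirements are met with equality.
So cottonseed meal = 0.9022 kg, limestone = 1.521 kg.
Total cost: 0.29·0.9022 + 0.05·1.521 = 0.33769.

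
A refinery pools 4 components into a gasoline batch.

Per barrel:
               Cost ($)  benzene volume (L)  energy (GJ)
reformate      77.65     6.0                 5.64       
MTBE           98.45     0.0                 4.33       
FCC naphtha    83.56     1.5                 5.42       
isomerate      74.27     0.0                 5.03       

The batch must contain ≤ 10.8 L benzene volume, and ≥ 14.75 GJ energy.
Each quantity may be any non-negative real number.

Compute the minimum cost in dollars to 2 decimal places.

$207.66

Let x1 = barrels of reformate, x2 = barrels of MTBE, x3 = barrels of FCC naphtha, x4 = barrels of isomerate.
Minimise 77.65x1 + 98.45x2 + 83.56x3 + 74.27x4 subject to:
  6x1 + 1.5x3 ≤ 10.8   (benzene volume)
  5.64x1 + 4.33x2 + 5.42x3 + 5.03x4 ≥ 14.75   (energy)
  x1, x2, x3, x4 ≥ 0.
The minimum-cost mix takes nothing from MTBE, FCC naphtha — only reformate, isomerate. There the benzene volume and energy constraints are tight.
Solving gives x1 = 1.8, x4 = 0.9141.
Total cost: 77.65·1.8 + 74.27·0.9141 = 207.6602.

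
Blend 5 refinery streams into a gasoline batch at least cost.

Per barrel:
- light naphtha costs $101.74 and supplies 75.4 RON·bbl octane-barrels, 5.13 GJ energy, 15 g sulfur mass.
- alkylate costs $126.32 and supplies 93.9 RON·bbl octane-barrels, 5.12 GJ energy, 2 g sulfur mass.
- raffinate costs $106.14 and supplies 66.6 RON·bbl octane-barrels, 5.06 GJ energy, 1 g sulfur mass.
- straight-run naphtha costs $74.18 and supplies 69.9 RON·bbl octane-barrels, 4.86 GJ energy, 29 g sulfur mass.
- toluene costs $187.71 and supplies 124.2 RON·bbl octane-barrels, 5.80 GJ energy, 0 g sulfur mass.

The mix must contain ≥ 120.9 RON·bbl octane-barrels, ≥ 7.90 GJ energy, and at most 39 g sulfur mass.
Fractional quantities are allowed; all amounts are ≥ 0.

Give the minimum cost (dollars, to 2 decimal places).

$136.36

Let x1 = barrels of light naphtha, x2 = barrels of alkylate, x3 = barrels of raffinate, x4 = barrels of straight-run naphtha, x5 = barrels of toluene.
Minimize 101.74x1 + 126.32x2 + 106.14x3 + 74.18x4 + 187.71x5 s.t.:
  75.4x1 + 93.9x2 + 66.6x3 + 69.9x4 + 124.2x5 ≥ 120.9   (octane-barrels)
  5.13x1 + 5.12x2 + 5.06x3 + 4.86x4 + 5.8x5 ≥ 7.9   (energy)
  15x1 + 2x2 + 1x3 + 29x4 ≤ 39   (sulfur mass)
  x1, x2, x3, x4, x5 ≥ 0.
The optimal basis is {alkylate, straight-run naphtha}; light naphtha, raffinate, toluene drop out. There the octane-barrels and sulfur mass constraints are tight.
So alkylate = 0.30194 barrels, straight-run naphtha = 1.324 barrels.
Hence cost = 126.32·0.30194 + 74.18·1.324 = $136.3554.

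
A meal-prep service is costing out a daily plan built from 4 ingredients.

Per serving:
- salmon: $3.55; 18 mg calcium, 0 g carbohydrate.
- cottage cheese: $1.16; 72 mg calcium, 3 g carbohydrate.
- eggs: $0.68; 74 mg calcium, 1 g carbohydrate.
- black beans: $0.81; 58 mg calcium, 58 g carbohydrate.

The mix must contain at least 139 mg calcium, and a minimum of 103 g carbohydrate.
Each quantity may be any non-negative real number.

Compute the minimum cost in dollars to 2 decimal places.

This is a linear program. Let x1 = servings of salmon, x2 = servings of cottage cheese, x3 = servings of eggs, x4 = servings of black beans.
Minimize 3.55x1 + 1.16x2 + 0.68x3 + 0.81x4 subject to:
  18x1 + 72x2 + 74x3 + 58x4 ≥ 139   (calcium)
  3x2 + 1x3 + 58x4 ≥ 103   (carbohydrate)
  x1, x2, x3, x4 ≥ 0.
The minimum-cost mix takes nothing from salmon, cottage cheese — only eggs, black beans. There the calcium and carbohydrate constraints are tight.
So eggs = 0.4932 servings, black beans = 1.767 servings.
Hence cost = 0.68·0.4932 + 0.81·1.767 = $1.7666.

$1.77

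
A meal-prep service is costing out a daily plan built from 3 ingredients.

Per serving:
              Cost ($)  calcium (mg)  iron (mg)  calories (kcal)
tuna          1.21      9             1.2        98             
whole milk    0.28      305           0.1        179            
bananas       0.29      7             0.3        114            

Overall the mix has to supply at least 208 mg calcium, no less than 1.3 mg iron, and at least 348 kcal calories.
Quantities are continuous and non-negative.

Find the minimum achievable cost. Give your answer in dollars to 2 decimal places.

Set it up as a linear program. Let x1 = servings of tuna, x2 = servings of whole milk, x3 = servings of bananas.
Minimise 1.21x1 + 0.28x2 + 0.29x3 s.t.:
  9x1 + 305x2 + 7x3 ≥ 208   (calcium)
  1.2x1 + 0.1x2 + 0.3x3 ≥ 1.3   (iron)
  98x1 + 179x2 + 114x3 ≥ 348   (calories)
  x1, x2, x3 ≥ 0.
The optimal basis is {whole milk, bananas}; tuna drops out. Binding constraints: calcium and iron.
So whole milk = 0.587 servings, bananas = 4.138 servings.
Hence cost = 0.28·0.587 + 0.29·4.138 = $1.3644.

$1.36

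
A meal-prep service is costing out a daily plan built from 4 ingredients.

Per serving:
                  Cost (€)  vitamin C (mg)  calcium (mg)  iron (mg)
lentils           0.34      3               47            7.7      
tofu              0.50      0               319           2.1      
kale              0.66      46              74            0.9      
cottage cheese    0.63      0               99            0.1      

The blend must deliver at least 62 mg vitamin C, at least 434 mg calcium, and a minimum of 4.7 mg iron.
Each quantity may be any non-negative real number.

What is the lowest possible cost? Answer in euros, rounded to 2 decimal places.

€1.45

Let x1 = servings of lentils, x2 = servings of tofu, x3 = servings of kale, x4 = servings of cottage cheese.
Minimise 0.34x1 + 0.5x2 + 0.66x3 + 0.63x4 subject to:
  3x1 + 46x3 ≥ 62   (vitamin C)
  47x1 + 319x2 + 74x3 + 99x4 ≥ 434   (calcium)
  7.7x1 + 2.1x2 + 0.9x3 + 0.1x4 ≥ 4.7   (iron)
  x1, x2, x3, x4 ≥ 0.
The minimum-cost mix takes nothing from cottage cheese — only lentils, tofu, kale. Binding constraints: vitamin C, calcium, iron.
That vertex is x1 = 0.1747, x2 = 1.025, x3 = 1.336.
Hence cost = 0.34·0.1747 + 0.5·1.025 + 0.66·1.336 = €1.4537.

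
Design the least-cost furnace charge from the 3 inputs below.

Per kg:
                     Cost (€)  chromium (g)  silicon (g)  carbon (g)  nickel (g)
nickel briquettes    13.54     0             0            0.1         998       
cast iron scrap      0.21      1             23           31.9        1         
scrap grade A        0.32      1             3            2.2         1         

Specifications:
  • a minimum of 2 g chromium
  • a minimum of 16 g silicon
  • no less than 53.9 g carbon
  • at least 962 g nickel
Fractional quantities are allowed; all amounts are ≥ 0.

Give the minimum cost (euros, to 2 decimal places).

Treat it as an LP. Let x1 = kg of nickel briquettes, x2 = kg of cast iron scrap, x3 = kg of scrap grade A.
min 13.54x1 + 0.21x2 + 0.32x3 subject to:
  1x2 + 1x3 ≥ 2   (chromium)
  23x2 + 3x3 ≥ 16   (silicon)
  0.1x1 + 31.9x2 + 2.2x3 ≥ 53.9   (carbon)
  998x1 + 1x2 + 1x3 ≥ 962   (nickel)
  x1, x2, x3 ≥ 0.
At the optimum only nickel briquettes, cast iron scrap are positive (scrap grade A = 0). Binding constraints: chromium and nickel.
So nickel briquettes = 0.9619 kg, cast iron scrap = 2 kg.
Total cost: 13.54·0.9619 + 0.21·2 = 13.4441.

€13.44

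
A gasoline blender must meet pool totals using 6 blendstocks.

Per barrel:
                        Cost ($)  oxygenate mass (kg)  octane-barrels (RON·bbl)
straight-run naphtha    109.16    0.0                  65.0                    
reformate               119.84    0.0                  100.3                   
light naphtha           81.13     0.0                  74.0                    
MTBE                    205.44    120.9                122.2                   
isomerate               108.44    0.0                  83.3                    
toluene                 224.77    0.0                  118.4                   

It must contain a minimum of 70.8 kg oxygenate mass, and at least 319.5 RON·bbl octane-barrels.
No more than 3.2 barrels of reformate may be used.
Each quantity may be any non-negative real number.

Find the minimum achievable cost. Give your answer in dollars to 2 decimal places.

This is a linear program. Let x1 = barrels of straight-run naphtha, x2 = barrels of reformate, x3 = barrels of light naphtha, x4 = barrels of MTBE, x5 = barrels of isomerate, x6 = barrels of toluene.
Minimize 109.16x1 + 119.84x2 + 81.13x3 + 205.44x4 + 108.44x5 + 224.77x6 subject to:
  120.9x4 ≥ 70.8   (oxygenate mass)
  65x1 + 100.3x2 + 74x3 + 122.2x4 + 83.3x5 + 118.4x6 ≥ 319.5   (octane-barrels)
  x2 ≤ 3.2
  x1, x2, x3, x4, x5, x6 ≥ 0.
The minimum-cost mix takes nothing from straight-run naphtha, reformate, isomerate, toluene — only light naphtha, MTBE. The oxygenate mass and octane-barrels requirements are met with equality.
Optimal quantities: light naphtha = 3.350523 barrels, MTBE = 0.5856079 barrels.
Cost = 81.13·3.350523 + 205.44·0.5856079 = 392.1352.

$392.14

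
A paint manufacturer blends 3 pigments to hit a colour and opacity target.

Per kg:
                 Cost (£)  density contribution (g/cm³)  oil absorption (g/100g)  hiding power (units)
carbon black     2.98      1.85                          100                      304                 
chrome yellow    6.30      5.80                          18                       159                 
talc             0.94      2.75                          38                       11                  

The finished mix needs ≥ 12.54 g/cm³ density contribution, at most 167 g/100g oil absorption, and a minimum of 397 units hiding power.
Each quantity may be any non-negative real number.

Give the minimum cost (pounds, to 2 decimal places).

This is a linear program. Let x1 = kg of carbon black, x2 = kg of chrome yellow, x3 = kg of talc.
Minimize 2.98x1 + 6.3x2 + 0.94x3 with:
  1.85x1 + 5.8x2 + 2.75x3 ≥ 12.54   (density contribution)
  100x1 + 18x2 + 38x3 ≤ 167   (oil absorption)
  304x1 + 159x2 + 11x3 ≥ 397   (hiding power)
  x1, x2, x3 ≥ 0.
All 3 inputs are positive at the optimum. The density contribution, oil absorption, hiding power requirements are met with equality.
Solving gives x1 = 0.7253, x2 = 0.9698, x3 = 2.027.
Cost = 2.98·0.7253 + 6.3·0.9698 + 0.94·2.027 = 10.1765.

£10.18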